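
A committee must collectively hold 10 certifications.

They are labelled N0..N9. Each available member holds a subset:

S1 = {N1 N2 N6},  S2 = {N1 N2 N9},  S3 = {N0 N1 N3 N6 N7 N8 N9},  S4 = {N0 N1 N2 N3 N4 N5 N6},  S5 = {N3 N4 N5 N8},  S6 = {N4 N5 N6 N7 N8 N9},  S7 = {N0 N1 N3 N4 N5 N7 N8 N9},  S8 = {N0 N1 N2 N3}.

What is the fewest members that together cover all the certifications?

Take {S4, S6}. Their union is {N0, N1, N2, N3, N4, N5, N6, N7, N8, N9}, which is all 10 certifications.
No single member has all 10 certifications (the largest, S7, has 8), so 2 is optimal.

2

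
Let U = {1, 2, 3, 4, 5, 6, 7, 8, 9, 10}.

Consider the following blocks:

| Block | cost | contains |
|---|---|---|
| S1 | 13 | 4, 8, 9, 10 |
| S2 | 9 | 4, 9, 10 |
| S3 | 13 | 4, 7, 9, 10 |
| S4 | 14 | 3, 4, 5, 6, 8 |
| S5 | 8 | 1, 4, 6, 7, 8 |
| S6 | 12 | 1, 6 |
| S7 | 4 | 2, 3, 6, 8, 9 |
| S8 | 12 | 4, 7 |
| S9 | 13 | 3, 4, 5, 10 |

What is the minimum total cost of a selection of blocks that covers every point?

25

S5, S7, S9 together cover every point (S5 ∪ S7 ∪ S9 = {1, 2, 3, 4, 5, 6, 7, 8, 9, 10}); total cost 8 + 4 + 13 = 25.
No covering selection has total cost below 25.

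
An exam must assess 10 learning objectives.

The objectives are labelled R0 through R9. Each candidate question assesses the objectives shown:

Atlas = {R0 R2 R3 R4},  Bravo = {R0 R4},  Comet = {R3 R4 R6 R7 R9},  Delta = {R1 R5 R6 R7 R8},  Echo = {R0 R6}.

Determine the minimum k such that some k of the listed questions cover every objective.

3

Take {Atlas, Comet, Delta}. Their union is {R0, R1, R2, R3, R4, R5, R6, R7, R8, R9}, which is all 10 objectives.
Only Delta contains R1, so Delta is forced; the remaining 5 objectives need at least 2 more questions (each remaining question adds at most 4) — so at least 3 questions are needed, and 3 is optimal.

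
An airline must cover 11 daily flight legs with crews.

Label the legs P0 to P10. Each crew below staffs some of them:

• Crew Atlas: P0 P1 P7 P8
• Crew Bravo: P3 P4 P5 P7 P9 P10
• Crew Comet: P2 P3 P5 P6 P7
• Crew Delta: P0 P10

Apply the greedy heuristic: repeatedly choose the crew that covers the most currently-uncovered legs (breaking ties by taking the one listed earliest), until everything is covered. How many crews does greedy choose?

3

Greedy: pick Bravo (covers 6 new) → pick Atlas (covers 3 new) → pick Comet (covers 2 new). Total picks: 3.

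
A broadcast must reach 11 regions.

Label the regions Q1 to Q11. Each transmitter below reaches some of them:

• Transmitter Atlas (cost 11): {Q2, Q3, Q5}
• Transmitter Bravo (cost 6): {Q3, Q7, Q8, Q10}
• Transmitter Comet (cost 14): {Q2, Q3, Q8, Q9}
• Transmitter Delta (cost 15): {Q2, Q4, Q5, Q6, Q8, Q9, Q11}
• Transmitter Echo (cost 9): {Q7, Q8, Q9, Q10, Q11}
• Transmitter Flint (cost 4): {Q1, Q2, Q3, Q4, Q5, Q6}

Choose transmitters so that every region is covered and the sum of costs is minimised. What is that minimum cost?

Echo, Flint together cover every region (Echo ∪ Flint = {Q1, Q2, Q3, Q4, Q5, Q6, Q7, Q8, Q9, Q10, Q11}); total cost 9 + 4 = 13.
No covering selection has total cost below 13.

13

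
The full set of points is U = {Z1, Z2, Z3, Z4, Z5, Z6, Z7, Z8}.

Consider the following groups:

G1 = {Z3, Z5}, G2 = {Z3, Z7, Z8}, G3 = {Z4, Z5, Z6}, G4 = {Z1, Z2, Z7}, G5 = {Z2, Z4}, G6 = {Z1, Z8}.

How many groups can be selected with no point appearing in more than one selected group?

3

G1, G5, G6 are pairwise disjoint (G1={Z3,Z5}; G5={Z2,Z4}; G6={Z1,Z8}).
Every remaining group overlaps one of these, and no 4 of the listed groups are pairwise disjoint, so 3 is the maximum.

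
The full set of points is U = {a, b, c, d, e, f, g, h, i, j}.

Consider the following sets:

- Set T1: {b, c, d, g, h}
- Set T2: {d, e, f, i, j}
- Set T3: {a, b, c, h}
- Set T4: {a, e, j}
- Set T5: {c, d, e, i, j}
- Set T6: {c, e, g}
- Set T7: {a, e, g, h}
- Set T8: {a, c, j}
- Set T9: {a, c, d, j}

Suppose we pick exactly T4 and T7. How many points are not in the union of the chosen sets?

5

Union of T4, T7 = {a, e, g, h, j}.
Not covered: b, c, d, f, i — 5 points.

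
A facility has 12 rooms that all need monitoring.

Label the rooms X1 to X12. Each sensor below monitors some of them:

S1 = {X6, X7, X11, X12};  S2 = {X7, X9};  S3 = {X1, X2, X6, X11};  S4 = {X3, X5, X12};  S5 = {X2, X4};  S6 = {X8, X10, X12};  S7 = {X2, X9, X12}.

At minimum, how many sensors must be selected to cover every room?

5

S2 and S3 and S4 and S5 and S6 together: S2 ∪ S3 ∪ S4 ∪ S5 ∪ S6 = {X1, X2, X3, X4, X5, X6, X7, X8, X9, X10, X11, X12} — every room is covered.
No 4 of the 7 sensors cover everything (all 35 combinations miss at least one room), so 5 is optimal.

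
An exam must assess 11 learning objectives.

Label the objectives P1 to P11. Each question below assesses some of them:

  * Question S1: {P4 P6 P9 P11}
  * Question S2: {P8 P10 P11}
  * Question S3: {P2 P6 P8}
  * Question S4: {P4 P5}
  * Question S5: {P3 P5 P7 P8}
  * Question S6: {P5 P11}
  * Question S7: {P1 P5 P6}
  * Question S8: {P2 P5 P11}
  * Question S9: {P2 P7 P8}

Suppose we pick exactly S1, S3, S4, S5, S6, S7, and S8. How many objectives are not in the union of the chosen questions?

Union of S1, S3, S4, S5, S6, S7, S8 = {P1, P2, P3, P4, P5, P6, P7, P8, P9, P11}.
Not covered: P10 — 1 objective.

1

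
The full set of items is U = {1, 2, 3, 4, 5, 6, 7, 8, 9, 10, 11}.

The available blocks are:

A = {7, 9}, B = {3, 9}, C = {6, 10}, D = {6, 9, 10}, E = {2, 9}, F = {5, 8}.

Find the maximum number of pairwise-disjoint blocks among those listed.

3

A, C, F are pairwise disjoint (A={7,9}; C={6,10}; F={5,8}).
Every remaining block overlaps one of these, and no 4 of the listed blocks are pairwise disjoint, so 3 is the maximum.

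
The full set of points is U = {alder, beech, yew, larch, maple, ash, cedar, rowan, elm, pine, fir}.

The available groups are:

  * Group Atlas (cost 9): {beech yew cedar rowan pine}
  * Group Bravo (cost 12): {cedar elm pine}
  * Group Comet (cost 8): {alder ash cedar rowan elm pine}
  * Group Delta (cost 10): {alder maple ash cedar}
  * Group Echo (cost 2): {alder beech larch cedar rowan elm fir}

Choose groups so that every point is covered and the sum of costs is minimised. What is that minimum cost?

21

Atlas, Delta, Echo together cover every point (Atlas ∪ Delta ∪ Echo = {alder, beech, yew, larch, maple, ash, cedar, rowan, elm, pine, fir}); total cost 9 + 10 + 2 = 21.
The greedy pick Echo, Comet, Atlas, Delta costs 29; no covering selection beats 21.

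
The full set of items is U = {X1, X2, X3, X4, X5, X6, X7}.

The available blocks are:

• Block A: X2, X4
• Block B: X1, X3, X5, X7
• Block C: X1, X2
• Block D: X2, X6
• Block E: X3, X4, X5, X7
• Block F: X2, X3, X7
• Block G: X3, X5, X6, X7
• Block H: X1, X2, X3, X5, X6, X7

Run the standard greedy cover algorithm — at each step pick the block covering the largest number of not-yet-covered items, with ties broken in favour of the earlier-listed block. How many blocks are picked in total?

Greedy: pick H (covers 6 new) → pick A (covers 1 new). Total picks: 2.

2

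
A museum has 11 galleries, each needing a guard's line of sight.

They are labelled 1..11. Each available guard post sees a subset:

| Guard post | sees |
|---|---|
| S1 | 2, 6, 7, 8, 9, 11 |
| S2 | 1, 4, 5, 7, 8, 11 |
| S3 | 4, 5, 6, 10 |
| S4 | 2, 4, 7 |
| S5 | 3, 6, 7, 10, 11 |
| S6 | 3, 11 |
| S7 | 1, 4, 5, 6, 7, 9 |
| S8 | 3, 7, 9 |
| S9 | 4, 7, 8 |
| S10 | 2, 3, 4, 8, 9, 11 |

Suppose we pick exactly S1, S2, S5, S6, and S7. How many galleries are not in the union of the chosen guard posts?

0

Union of S1, S2, S5, S6, S7 = {1, 2, 3, 4, 5, 6, 7, 8, 9, 10, 11} — that's every gallery, so 0 are uncovered.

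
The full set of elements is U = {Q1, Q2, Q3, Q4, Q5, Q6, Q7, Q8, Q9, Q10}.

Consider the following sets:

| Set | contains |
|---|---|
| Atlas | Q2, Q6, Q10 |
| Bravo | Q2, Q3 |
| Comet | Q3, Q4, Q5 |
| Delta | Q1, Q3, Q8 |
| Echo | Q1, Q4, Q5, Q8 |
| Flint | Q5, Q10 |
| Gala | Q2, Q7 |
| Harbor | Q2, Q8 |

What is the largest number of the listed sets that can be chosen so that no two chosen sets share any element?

Delta, Flint, Gala are pairwise disjoint (Delta={Q1,Q3,Q8}; Flint={Q5,Q10}; Gala={Q2,Q7}).
Every remaining set overlaps one of these, and no 4 of the listed sets are pairwise disjoint, so 3 is the maximum.

3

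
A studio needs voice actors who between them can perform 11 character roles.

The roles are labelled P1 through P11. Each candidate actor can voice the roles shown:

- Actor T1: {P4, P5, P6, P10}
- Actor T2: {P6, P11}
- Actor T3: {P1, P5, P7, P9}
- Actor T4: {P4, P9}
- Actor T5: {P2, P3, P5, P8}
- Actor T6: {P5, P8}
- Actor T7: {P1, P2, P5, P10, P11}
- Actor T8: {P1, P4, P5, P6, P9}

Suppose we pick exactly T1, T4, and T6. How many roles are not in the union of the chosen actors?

Union of T1, T4, T6 = {P4, P5, P6, P8, P9, P10}.
Not covered: P1, P2, P3, P7, P11 — 5 roles.

5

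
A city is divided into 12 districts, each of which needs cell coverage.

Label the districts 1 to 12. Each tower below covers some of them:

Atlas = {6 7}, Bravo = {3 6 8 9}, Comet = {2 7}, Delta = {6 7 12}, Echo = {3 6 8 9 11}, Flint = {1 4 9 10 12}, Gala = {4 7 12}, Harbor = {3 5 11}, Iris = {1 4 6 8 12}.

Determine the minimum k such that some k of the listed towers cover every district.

4

Comet and Flint and Harbor and Iris together: Comet ∪ Flint ∪ Harbor ∪ Iris = {1, 2, 3, 4, 5, 6, 7, 8, 9, 10, 11, 12} — every district is covered.
No 3 of the 9 towers cover everything (all 84 combinations miss at least one district), so 4 is optimal.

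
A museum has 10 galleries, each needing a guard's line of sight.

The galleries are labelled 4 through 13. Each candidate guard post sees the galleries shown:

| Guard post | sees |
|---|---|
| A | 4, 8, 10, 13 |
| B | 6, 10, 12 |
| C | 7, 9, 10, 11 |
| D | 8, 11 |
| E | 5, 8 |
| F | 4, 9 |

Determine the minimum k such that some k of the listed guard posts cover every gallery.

Take {A, B, C, E}. Their union is {4, 5, 6, 7, 8, 9, 10, 11, 12, 13}, which is all 10 galleries.
Only B contains 6, so B is forced; the remaining 7 galleries need at least 3 more guard posts (each remaining guard post adds at most 3) — so at least 4 guard posts are needed, and 4 is optimal.

4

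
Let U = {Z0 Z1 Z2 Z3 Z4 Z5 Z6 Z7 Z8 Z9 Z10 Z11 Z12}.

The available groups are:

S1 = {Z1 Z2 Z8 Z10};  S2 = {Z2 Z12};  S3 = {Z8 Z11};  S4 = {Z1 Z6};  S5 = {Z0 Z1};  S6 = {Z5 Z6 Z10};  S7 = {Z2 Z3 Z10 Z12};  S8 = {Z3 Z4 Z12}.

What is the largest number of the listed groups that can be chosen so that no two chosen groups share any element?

4

S3, S5, S6, S8 are pairwise disjoint (S3={Z8,Z11}; S5={Z0,Z1}; S6={Z5,Z6,Z10}; S8={Z3,Z4,Z12}).
Every remaining group overlaps one of these, and no 5 of the listed groups are pairwise disjoint, so 4 is the maximum.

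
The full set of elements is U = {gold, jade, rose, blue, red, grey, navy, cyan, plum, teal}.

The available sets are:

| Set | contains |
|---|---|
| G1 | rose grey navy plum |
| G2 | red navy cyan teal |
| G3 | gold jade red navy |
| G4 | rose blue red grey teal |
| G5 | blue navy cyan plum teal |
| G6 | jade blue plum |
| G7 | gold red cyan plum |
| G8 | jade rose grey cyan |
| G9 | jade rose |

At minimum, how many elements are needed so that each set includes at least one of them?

Take H = {rose, blue, red}. Each listed set contains at least one of these, so H is a hitting set of size 3.
No choice of 2 elements meets every set, so 3 is the minimum.

3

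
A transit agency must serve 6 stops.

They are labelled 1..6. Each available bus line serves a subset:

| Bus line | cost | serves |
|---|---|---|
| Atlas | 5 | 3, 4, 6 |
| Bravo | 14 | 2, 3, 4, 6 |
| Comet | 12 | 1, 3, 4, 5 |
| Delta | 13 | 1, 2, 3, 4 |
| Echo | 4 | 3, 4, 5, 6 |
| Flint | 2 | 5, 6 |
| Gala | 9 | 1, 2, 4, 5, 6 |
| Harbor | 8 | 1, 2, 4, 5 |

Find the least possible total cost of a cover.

Echo, Harbor together cover every stop (Echo ∪ Harbor = {1, 2, 3, 4, 5, 6}); total cost 4 + 8 = 12.
No covering selection has total cost below 12.

12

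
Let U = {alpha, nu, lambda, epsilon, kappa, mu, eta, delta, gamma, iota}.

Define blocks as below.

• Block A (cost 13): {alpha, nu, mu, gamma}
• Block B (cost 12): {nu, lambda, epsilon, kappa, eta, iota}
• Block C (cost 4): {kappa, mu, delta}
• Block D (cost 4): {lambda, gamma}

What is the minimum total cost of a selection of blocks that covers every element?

A, B, C together cover every element (A ∪ B ∪ C = {alpha, nu, lambda, epsilon, kappa, mu, eta, delta, gamma, iota}); total cost 13 + 12 + 4 = 29.
The greedy pick C, D, B, A costs 33; no covering selection beats 29.

29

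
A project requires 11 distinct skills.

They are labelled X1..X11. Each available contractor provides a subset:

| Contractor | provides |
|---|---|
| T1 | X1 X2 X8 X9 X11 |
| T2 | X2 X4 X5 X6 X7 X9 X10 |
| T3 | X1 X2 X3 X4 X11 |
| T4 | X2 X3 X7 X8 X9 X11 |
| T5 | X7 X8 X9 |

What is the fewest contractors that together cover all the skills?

3

T2 and T3 and T5 together: T2 ∪ T3 ∪ T5 = {X1, X2, X3, X4, X5, X6, X7, X8, X9, X10, X11} — every skill is covered.
Only T2 contains X5, so T2 is forced; the remaining 4 skills need at least 2 more contractors (each remaining contractor adds at most 3) — so at least 3 contractors are needed, and 3 is optimal.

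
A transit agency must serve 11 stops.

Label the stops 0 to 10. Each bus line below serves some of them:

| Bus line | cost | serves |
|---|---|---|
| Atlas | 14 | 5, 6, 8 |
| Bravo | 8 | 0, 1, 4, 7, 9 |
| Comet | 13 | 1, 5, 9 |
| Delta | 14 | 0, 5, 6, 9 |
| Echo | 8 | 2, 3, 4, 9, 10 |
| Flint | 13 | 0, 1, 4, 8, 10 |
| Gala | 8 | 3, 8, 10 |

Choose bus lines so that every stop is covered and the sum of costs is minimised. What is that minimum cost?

30

Atlas, Bravo, Echo together cover every stop (Atlas ∪ Bravo ∪ Echo = {0, 1, 2, 3, 4, 5, 6, 7, 8, 9, 10}); total cost 14 + 8 + 8 = 30.
No covering selection has total cost below 30.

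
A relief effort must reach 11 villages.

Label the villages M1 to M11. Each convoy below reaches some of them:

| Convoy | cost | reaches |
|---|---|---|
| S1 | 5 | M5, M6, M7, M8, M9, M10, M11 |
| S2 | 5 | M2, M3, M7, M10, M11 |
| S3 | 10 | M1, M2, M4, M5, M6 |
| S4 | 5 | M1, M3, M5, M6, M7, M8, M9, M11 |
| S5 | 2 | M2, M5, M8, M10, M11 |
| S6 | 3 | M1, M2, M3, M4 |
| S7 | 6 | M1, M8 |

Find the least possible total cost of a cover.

8

S1, S6 together cover every village (S1 ∪ S6 = {M1, M2, M3, M4, M5, M6, M7, M8, M9, M10, M11}); total cost 5 + 3 = 8.
The greedy pick S5, S4, S6 costs 10; no covering selection beats 8.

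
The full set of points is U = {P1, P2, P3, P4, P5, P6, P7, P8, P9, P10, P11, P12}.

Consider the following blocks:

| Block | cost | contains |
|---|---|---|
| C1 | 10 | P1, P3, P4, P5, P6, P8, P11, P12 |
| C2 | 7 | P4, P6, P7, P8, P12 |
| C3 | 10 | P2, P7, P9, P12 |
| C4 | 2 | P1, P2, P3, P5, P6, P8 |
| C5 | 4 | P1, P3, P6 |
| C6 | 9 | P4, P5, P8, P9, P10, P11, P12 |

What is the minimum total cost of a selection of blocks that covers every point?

C2, C4, C6 together cover every point (C2 ∪ C4 ∪ C6 = {P1, P2, P3, P4, P5, P6, P7, P8, P9, P10, P11, P12}); total cost 7 + 2 + 9 = 18.
No covering selection has total cost below 18.

18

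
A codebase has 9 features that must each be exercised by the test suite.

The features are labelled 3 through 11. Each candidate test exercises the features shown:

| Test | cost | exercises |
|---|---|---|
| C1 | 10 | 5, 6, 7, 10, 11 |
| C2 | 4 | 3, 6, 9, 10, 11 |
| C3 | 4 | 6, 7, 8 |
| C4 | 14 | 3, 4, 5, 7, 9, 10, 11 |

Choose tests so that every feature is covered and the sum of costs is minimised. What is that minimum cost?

18

C3, C4 together cover every feature (C3 ∪ C4 = {3, 4, 5, 6, 7, 8, 9, 10, 11}); total cost 4 + 14 = 18.
The greedy pick C2, C3, C4 costs 22; no covering selection beats 18.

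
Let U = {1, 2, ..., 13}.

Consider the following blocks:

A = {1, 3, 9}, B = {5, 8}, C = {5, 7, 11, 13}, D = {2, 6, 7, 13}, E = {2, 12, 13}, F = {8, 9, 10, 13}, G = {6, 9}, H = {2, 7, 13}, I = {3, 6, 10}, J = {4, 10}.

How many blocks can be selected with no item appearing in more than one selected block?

4

B, G, H, J are pairwise disjoint (B={5,8}; G={6,9}; H={2,7,13}; J={4,10}).
Every remaining block overlaps one of these, and no 5 of the listed blocks are pairwise disjoint, so 4 is the maximum.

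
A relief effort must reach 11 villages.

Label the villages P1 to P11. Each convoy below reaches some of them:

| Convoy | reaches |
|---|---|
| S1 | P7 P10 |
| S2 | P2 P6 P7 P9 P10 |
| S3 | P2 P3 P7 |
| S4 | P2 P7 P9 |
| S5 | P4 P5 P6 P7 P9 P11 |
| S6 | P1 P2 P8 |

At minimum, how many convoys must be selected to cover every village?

4

S2 and S3 and S5 and S6 together: S2 ∪ S3 ∪ S5 ∪ S6 = {P1, P2, P3, P4, P5, P6, P7, P8, P9, P10, P11} — every village is covered.
No 3 of the 6 convoys cover everything (all 20 combinations miss at least one village), so 4 is optimal.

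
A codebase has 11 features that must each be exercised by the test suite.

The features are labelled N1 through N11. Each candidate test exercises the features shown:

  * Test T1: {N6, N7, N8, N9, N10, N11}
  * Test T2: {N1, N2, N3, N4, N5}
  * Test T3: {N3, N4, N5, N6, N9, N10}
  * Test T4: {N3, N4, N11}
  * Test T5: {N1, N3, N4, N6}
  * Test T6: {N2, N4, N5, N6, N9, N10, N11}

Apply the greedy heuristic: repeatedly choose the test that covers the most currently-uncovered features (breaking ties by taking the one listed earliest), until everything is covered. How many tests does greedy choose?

Greedy: pick T6 (covers 7 new) → pick T1 (covers 2 new) → pick T2 (covers 2 new). Total picks: 3.
(The true minimum cover uses only 2 tests, so greedy is not optimal here.)

3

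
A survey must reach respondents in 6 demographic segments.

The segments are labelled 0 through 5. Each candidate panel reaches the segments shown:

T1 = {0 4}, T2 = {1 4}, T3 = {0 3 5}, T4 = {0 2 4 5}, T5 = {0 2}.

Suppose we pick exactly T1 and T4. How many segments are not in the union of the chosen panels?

Union of T1, T4 = {0, 2, 4, 5}.
Not covered: 1, 3 — 2 segments.

2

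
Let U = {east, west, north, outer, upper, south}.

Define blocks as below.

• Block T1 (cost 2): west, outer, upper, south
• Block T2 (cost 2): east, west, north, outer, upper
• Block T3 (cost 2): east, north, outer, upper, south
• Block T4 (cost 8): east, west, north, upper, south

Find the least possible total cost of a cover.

T2, T3 together cover every element (T2 ∪ T3 = {east, west, north, outer, upper, south}); total cost 2 + 2 = 4.
No covering selection has total cost below 4.

4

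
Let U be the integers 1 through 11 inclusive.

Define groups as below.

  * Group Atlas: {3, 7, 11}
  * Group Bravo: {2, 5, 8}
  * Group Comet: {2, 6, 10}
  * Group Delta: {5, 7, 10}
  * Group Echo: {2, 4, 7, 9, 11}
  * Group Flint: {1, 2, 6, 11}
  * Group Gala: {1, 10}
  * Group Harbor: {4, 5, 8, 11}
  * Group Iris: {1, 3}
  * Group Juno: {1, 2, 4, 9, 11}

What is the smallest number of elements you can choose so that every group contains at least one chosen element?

The 4 elements {1, 5, 10, 11} hit every group.
No choice of 3 elements meets every group, so 4 is the minimum.

4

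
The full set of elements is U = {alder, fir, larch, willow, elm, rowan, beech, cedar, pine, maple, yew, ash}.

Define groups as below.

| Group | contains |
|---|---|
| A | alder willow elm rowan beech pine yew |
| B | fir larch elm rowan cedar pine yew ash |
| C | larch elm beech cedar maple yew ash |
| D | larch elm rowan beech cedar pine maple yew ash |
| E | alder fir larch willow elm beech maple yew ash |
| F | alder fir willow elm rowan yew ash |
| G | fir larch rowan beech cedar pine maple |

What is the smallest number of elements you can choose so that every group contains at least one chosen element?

2

H = {alder, larch} meets every group (each contains at least one member of H), and |H| = 2.
No single element lies in every group, so at least 2 are needed and 2 is optimal.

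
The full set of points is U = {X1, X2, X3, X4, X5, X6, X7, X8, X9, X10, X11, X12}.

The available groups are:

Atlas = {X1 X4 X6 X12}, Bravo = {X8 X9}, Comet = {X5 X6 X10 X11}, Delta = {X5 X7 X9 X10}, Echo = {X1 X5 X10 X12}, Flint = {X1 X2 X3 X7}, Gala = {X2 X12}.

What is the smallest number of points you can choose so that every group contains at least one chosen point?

4

Take H = {X5, X7, X8, X12}. Each listed group contains at least one of these, so H is a hitting set of size 4.
No choice of 3 points meets every group, so 4 is the minimum.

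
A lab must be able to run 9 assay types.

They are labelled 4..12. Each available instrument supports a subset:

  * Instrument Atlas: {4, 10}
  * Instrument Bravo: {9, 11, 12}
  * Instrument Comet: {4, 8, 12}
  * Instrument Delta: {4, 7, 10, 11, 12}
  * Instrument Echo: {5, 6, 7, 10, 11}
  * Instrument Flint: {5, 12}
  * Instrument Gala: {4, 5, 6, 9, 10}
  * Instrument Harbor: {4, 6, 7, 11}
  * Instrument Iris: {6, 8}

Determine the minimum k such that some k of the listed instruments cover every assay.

3

Comet and Delta and Gala together: Comet ∪ Delta ∪ Gala = {4, 5, 6, 7, 8, 9, 10, 11, 12} — every assay is covered.
No 2 of the 9 instruments cover everything (all 36 combinations miss at least one assay), so 3 is optimal.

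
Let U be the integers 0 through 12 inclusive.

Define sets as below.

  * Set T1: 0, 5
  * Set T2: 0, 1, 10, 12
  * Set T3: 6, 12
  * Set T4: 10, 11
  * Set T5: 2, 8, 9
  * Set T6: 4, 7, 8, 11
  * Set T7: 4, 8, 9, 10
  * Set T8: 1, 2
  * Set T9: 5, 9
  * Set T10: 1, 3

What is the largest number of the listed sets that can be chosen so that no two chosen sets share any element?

5

T1, T3, T4, T5, T10 are pairwise disjoint (T1={0,5}; T3={6,12}; T4={10,11}; T5={2,8,9}; T10={1,3}).
Every remaining set overlaps one of these, and no 6 of the listed sets are pairwise disjoint, so 5 is the maximum.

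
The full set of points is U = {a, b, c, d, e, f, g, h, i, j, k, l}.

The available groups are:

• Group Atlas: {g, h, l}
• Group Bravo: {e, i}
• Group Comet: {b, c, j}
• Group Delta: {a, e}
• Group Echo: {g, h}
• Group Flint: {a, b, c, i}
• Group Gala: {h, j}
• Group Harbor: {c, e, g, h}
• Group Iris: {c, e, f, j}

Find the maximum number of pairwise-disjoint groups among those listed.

Bravo, Comet, Echo are pairwise disjoint (Bravo={e,i}; Comet={b,c,j}; Echo={g,h}).
Every remaining group overlaps one of these, and no 4 of the listed groups are pairwise disjoint, so 3 is the maximum.

3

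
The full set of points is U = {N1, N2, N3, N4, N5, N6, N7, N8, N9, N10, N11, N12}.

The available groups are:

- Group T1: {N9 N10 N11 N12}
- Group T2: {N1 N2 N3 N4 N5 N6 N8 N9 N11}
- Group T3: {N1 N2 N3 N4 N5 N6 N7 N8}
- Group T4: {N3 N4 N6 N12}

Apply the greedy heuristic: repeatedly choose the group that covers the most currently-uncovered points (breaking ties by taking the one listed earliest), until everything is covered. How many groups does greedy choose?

Greedy: pick T2 (covers 9 new) → pick T1 (covers 2 new) → pick T3 (covers 1 new). Total picks: 3.
(The true minimum cover uses only 2 groups, so greedy is not optimal here.)

3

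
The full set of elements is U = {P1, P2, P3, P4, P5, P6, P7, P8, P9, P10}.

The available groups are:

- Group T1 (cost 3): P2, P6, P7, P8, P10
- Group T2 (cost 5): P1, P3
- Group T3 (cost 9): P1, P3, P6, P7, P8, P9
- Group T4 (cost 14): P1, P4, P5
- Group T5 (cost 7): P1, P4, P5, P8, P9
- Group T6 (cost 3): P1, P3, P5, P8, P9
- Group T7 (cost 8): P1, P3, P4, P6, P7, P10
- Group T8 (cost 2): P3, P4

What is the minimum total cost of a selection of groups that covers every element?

8

T1, T6, T8 together cover every element (T1 ∪ T6 ∪ T8 = {P1, P2, P3, P4, P5, P6, P7, P8, P9, P10}); total cost 3 + 3 + 2 = 8.
No covering selection has total cost below 8.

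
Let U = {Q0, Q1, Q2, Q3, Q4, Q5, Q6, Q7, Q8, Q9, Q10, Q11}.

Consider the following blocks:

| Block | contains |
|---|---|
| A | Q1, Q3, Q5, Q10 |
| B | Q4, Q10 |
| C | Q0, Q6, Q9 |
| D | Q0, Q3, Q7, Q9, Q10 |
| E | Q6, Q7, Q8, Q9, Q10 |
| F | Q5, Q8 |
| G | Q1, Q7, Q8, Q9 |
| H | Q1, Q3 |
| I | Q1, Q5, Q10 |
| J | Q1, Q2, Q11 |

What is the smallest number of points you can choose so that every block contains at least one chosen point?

The 4 points {Q0, Q1, Q5, Q10} hit every block.
The blocks B, C, F, J are pairwise disjoint, so any hitting set needs a separate point for each — at least 4. Hence 4 is optimal.

4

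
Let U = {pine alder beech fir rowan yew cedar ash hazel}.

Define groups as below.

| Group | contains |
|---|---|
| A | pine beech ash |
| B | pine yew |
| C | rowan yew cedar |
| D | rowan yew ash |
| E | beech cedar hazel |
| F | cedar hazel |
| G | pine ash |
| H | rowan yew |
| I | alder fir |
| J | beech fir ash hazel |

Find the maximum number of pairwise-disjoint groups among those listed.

A, F, H, I are pairwise disjoint (A={pine,beech,ash}; F={cedar,hazel}; H={rowan,yew}; I={alder,fir}).
Every remaining group overlaps one of these, and no 5 of the listed groups are pairwise disjoint, so 4 is the maximum.

4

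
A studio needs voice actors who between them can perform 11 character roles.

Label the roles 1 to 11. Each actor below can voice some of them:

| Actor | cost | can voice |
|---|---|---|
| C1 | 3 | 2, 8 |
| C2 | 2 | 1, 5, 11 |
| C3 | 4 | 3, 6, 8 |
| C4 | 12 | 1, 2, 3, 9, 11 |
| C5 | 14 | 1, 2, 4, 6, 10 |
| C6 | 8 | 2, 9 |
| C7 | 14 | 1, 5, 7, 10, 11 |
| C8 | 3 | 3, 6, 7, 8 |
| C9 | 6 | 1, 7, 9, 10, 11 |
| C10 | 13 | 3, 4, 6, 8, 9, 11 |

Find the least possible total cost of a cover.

24

C1, C2, C9, C10 together cover every role (C1 ∪ C2 ∪ C9 ∪ C10 = {1, 2, 3, 4, 5, 6, 7, 8, 9, 10, 11}); total cost 3 + 2 + 6 + 13 = 24.
The greedy pick C2, C8, C1, C9, C10 costs 27; no covering selection beats 24.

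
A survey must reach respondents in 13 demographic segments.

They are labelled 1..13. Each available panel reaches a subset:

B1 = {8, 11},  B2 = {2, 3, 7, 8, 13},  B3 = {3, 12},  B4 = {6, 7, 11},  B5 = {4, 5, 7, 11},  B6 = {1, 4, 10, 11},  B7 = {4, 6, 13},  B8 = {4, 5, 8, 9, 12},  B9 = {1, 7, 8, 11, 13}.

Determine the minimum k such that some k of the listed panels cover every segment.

B2 and B4 and B6 and B8 together: B2 ∪ B4 ∪ B6 ∪ B8 = {1, 2, 3, 4, 5, 6, 7, 8, 9, 10, 11, 12, 13} — every segment is covered.
No 3 of the 9 panels cover everything (all 84 combinations miss at least one segment), so 4 is optimal.

4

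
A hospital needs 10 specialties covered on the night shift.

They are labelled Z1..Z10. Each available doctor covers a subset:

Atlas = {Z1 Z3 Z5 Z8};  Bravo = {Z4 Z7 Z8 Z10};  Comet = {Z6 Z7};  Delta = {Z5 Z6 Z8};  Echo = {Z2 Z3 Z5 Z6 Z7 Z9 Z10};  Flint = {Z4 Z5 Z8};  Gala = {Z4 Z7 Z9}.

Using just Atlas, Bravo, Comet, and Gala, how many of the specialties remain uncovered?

1

Union of Atlas, Bravo, Comet, Gala = {Z1, Z3, Z4, Z5, Z6, Z7, Z8, Z9, Z10}.
Not covered: Z2 — 1 specialty.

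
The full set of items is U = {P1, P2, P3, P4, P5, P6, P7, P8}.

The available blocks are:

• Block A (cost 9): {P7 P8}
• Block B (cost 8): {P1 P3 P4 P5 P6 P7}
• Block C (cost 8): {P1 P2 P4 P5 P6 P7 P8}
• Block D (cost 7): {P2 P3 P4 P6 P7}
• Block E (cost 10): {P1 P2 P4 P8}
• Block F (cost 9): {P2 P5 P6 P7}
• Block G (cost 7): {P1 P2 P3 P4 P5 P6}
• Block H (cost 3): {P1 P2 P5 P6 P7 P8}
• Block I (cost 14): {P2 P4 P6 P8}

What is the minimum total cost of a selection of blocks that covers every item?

10

G, H together cover every item (G ∪ H = {P1, P2, P3, P4, P5, P6, P7, P8}); total cost 7 + 3 = 10.
No covering selection has total cost below 10.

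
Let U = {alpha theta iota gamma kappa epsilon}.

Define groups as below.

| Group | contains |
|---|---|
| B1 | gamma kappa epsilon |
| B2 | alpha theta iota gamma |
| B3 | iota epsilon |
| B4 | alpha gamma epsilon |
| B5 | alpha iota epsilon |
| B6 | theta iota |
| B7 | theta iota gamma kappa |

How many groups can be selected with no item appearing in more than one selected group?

2

B4, B6 are pairwise disjoint (B4={alpha,gamma,epsilon}; B6={theta,iota}).
Every remaining group overlaps one of these, and no 3 of the listed groups are pairwise disjoint, so 2 is the maximum.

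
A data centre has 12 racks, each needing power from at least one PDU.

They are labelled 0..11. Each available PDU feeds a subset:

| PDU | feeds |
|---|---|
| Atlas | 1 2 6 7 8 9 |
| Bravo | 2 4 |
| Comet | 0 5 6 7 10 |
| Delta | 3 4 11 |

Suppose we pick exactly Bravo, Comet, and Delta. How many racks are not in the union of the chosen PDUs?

Union of Bravo, Comet, Delta = {0, 2, 3, 4, 5, 6, 7, 10, 11}.
Not covered: 1, 8, 9 — 3 racks.

3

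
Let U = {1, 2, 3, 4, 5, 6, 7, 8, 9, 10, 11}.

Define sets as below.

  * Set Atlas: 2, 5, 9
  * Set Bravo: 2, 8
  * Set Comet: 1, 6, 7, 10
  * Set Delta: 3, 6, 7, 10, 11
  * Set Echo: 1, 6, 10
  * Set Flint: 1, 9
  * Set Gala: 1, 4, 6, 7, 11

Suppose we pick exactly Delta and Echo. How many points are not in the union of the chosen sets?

Union of Delta, Echo = {1, 3, 6, 7, 10, 11}.
Not covered: 2, 4, 5, 8, 9 — 5 points.

5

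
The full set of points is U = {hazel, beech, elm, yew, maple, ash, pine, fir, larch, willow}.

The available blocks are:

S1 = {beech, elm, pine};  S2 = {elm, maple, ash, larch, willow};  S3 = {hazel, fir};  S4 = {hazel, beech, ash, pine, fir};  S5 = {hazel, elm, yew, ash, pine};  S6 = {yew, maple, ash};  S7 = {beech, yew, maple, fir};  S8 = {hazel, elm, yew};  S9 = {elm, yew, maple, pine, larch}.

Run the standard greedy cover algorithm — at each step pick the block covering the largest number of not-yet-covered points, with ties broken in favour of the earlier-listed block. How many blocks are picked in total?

3

Greedy: pick S2 (covers 5 new) → pick S4 (covers 4 new) → pick S5 (covers 1 new). Total picks: 3.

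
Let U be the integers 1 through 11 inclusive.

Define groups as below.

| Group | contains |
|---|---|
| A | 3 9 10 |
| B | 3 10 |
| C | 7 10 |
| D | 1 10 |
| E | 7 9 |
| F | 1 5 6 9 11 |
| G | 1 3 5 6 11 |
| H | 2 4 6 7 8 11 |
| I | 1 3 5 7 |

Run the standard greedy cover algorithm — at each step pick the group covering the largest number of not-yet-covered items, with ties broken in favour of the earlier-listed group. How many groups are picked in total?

3

Greedy: pick H (covers 6 new) → pick A (covers 3 new) → pick F (covers 2 new). Total picks: 3.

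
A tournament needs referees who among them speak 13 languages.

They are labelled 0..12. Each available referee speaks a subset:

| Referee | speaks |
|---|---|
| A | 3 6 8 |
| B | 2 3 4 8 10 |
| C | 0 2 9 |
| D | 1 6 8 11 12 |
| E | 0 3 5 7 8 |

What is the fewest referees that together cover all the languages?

4

B and C and D and E together: B ∪ C ∪ D ∪ E = {0, 1, 2, 3, 4, 5, 6, 7, 8, 9, 10, 11, 12} — every language is covered.
No 3 of the 5 referees cover everything (all 10 combinations miss at least one language), so 4 is optimal.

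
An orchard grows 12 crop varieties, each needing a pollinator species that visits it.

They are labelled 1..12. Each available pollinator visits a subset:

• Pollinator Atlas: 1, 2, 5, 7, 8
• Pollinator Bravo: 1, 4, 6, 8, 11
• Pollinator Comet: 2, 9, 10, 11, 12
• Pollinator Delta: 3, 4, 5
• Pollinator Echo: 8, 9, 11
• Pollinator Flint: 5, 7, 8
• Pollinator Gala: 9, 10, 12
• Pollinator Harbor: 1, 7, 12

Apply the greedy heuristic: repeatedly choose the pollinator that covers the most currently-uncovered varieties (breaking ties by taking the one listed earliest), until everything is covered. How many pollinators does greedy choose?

4

Greedy: pick Atlas (covers 5 new) → pick Comet (covers 4 new) → pick Bravo (covers 2 new) → pick Delta (covers 1 new). Total picks: 4.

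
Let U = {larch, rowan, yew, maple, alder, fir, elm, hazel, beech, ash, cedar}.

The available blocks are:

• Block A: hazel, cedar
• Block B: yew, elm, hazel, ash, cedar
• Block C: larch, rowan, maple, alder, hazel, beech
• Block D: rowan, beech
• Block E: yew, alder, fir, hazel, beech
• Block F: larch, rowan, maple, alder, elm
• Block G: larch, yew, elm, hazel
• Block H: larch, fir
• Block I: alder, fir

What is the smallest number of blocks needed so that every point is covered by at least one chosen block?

B, C, and H cover everything between them: the union {larch, rowan, yew, maple, alder, fir, elm, hazel, beech, ash, cedar} is all of U.
Only B contains ash, so B is forced; the remaining 6 points need at least 2 more blocks (each remaining block adds at most 5) — so at least 3 blocks are needed, and 3 is optimal.

3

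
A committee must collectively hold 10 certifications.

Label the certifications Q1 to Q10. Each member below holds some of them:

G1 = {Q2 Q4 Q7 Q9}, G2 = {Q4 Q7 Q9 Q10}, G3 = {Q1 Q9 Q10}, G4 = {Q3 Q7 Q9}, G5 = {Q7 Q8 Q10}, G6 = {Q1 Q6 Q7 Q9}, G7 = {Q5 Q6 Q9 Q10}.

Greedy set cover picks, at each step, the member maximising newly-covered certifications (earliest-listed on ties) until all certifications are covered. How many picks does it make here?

5

Greedy: pick G1 (covers 4 new) → pick G7 (covers 3 new) → pick G3 (covers 1 new) → pick G4 (covers 1 new) → pick G5 (covers 1 new). Total picks: 5.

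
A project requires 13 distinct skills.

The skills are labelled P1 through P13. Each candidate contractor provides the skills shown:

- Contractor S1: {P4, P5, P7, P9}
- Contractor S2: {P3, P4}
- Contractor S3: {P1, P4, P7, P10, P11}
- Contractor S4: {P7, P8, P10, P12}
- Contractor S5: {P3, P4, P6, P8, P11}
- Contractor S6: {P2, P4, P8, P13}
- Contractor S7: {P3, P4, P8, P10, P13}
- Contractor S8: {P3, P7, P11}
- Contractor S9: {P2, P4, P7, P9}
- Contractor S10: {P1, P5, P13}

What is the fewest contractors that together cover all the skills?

S4 and S5 and S9 and S10 together: S4 ∪ S5 ∪ S9 ∪ S10 = {P1, P2, P3, P4, P5, P6, P7, P8, P9, P10, P11, P12, P13} — every skill is covered.
Only S5 contains P6, so S5 is forced; the remaining 8 skills need at least 3 more contractors (each remaining contractor adds at most 3) — so at least 4 contractors are needed, and 4 is optimal.

4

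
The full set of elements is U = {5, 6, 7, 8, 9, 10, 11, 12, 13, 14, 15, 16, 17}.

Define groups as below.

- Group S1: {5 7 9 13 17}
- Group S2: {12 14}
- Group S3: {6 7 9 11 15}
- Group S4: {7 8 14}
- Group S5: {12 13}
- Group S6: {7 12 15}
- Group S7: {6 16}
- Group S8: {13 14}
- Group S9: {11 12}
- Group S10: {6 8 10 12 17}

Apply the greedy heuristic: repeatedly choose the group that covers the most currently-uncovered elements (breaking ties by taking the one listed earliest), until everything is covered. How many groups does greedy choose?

Greedy: pick S1 (covers 5 new) → pick S10 (covers 4 new) → pick S3 (covers 2 new) → pick S2 (covers 1 new) → pick S7 (covers 1 new). Total picks: 5.

5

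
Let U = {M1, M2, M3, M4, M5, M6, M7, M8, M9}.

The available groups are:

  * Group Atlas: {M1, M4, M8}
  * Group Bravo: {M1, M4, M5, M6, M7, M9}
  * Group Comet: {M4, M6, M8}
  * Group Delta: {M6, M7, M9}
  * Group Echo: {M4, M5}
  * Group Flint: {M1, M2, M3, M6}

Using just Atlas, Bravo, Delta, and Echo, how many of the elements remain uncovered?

Union of Atlas, Bravo, Delta, Echo = {M1, M4, M5, M6, M7, M8, M9}.
Not covered: M2, M3 — 2 elements.

2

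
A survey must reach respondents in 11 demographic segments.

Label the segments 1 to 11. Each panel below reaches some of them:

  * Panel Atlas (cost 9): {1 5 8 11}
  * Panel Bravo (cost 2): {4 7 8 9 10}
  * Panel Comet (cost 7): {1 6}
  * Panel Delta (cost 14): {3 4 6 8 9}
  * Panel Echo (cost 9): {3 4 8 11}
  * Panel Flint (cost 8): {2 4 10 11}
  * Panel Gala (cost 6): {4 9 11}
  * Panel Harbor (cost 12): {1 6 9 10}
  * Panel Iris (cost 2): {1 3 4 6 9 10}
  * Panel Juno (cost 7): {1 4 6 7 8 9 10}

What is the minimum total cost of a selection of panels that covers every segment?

21

Atlas, Bravo, Flint, Iris together cover every segment (Atlas ∪ Bravo ∪ Flint ∪ Iris = {1, 2, 3, 4, 5, 6, 7, 8, 9, 10, 11}); total cost 9 + 2 + 8 + 2 = 21.
No covering selection has total cost below 21.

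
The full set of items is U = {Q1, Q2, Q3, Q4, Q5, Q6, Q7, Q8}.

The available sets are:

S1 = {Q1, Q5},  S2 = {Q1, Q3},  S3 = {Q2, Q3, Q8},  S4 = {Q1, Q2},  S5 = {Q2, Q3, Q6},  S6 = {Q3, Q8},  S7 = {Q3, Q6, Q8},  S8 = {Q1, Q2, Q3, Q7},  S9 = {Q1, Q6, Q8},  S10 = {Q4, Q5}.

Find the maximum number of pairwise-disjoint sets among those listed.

3

S4, S6, S10 are pairwise disjoint (S4={Q1,Q2}; S6={Q3,Q8}; S10={Q4,Q5}).
Every remaining set overlaps one of these, and no 4 of the listed sets are pairwise disjoint, so 3 is the maximum.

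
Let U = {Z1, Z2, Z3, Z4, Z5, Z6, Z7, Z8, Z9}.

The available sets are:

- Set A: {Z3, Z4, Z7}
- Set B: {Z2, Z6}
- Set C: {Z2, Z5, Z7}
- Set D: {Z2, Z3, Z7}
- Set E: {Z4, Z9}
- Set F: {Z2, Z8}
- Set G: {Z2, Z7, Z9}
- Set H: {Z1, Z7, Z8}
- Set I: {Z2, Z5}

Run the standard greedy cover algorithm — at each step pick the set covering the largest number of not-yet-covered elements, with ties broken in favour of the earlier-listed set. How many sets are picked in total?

Greedy: pick A (covers 3 new) → pick B (covers 2 new) → pick H (covers 2 new) → pick C (covers 1 new) → pick E (covers 1 new). Total picks: 5.

5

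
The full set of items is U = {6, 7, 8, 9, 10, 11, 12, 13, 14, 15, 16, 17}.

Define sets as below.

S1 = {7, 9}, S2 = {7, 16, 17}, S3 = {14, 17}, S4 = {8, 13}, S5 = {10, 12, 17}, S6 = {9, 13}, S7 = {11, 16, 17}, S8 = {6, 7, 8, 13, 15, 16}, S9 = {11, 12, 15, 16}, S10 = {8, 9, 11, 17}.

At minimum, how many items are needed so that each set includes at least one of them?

The 4 items {9, 12, 13, 17} hit every set.
The sets S1, S3, S4, S9 are pairwise disjoint, so any hitting set needs a separate item for each — at least 4. Hence 4 is optimal.

4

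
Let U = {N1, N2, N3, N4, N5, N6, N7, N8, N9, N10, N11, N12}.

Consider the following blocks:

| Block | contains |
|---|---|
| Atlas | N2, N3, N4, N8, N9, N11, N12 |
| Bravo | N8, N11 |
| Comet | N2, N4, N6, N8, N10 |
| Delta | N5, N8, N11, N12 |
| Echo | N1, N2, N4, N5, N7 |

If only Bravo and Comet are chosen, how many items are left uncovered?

Union of Bravo, Comet = {N2, N4, N6, N8, N10, N11}.
Not covered: N1, N3, N5, N7, N9, N12 — 6 items.

6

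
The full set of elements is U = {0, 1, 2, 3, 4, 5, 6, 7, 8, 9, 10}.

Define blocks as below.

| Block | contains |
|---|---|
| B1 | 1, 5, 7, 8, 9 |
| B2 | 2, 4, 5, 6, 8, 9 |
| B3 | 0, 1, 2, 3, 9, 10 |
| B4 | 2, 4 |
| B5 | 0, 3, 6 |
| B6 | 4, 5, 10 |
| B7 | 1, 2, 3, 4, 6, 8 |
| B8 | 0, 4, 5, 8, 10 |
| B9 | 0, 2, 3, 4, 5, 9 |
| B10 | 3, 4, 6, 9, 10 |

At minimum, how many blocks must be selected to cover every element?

B1 and B3 and B10 together: B1 ∪ B3 ∪ B10 = {0, 1, 2, 3, 4, 5, 6, 7, 8, 9, 10} — every element is covered.
Only B1 contains 7, so B1 is forced; the remaining 6 elements need at least 2 more blocks (each remaining block adds at most 4) — so at least 3 blocks are needed, and 3 is optimal.

3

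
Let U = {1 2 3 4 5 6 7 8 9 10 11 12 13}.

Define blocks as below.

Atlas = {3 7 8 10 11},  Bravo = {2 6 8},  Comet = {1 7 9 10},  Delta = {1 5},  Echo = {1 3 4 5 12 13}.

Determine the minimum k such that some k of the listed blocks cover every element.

4

Atlas, Bravo, Comet, and Echo cover everything between them: the union {1, 2, 3, 4, 5, 6, 7, 8, 9, 10, 11, 12, 13} is all of U.
No 3 of the 5 blocks cover everything (all 10 combinations miss at least one element), so 4 is optimal.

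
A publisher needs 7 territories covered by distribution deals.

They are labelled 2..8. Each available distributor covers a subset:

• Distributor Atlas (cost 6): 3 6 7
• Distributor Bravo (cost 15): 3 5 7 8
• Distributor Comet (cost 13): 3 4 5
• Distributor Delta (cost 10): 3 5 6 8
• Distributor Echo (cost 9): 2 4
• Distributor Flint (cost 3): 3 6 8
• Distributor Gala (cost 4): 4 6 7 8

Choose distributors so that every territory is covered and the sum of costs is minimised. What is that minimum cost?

23

Delta, Echo, Gala together cover every territory (Delta ∪ Echo ∪ Gala = {2, 3, 4, 5, 6, 7, 8}); total cost 10 + 9 + 4 = 23.
The greedy pick Flint, Gala, Echo, Delta costs 26; no covering selection beats 23.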